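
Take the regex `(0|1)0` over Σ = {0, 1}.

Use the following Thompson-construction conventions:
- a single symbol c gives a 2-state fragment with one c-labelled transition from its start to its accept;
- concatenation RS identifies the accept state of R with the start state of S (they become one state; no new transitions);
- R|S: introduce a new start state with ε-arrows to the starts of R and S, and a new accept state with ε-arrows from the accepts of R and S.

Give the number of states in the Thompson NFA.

7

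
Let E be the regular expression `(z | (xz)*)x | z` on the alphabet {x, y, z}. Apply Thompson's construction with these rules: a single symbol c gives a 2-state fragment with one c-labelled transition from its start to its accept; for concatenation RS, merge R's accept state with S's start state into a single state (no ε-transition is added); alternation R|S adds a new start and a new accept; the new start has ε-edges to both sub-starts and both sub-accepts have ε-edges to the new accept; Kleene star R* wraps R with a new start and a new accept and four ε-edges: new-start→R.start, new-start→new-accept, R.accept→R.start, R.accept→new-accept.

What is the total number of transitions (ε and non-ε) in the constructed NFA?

17

By structural recursion:
Each of the 5 symbol leaves contributes 1 transition (1 symbol, 0 ε).
  xz — 2 transitions (2 symbol, 0 ε)
  (xz)* — 6 transitions (2 symbol, 4 ε)
  z | (xz)* — 11 transitions (3 symbol, 8 ε)
  (z | (xz)*)x — 12 transitions (4 symbol, 8 ε)
  (z | (xz)*)x | z — 17 transitions (5 symbol, 12 ε)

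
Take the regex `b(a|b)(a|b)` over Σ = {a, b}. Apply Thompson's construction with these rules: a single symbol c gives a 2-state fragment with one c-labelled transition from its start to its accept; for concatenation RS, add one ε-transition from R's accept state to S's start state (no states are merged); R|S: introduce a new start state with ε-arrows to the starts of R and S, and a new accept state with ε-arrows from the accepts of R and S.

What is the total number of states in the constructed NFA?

14

Recursing over subexpressions:
Each of the 5 symbol leaves contributes a 2-state fragment.
  a|b : 6 states
  a|b : 6 states
  b(a|b)(a|b) : 14 states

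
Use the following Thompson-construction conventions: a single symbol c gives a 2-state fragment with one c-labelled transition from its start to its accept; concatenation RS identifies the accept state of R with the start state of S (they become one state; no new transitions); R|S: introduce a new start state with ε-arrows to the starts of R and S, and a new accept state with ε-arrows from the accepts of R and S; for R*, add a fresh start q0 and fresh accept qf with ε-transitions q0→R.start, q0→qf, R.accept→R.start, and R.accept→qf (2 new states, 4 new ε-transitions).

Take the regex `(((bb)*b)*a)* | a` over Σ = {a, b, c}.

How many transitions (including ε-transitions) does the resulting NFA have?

21

Recursing over subexpressions:
Each of the 5 symbol leaves contributes 1 transition (1 symbol, 0 ε).
  bb → 2 transitions (2 symbol, 0 ε)
  (bb)* → 6 transitions (2 symbol, 4 ε)
  (bb)*b → 7 transitions (3 symbol, 4 ε)
  ((bb)*b)* → 11 transitions (3 symbol, 8 ε)
  ((bb)*b)*a → 12 transitions (4 symbol, 8 ε)
  (((bb)*b)*a)* → 16 transitions (4 symbol, 12 ε)
  (((bb)*b)*a)* | a → 21 transitions (5 symbol, 16 ε)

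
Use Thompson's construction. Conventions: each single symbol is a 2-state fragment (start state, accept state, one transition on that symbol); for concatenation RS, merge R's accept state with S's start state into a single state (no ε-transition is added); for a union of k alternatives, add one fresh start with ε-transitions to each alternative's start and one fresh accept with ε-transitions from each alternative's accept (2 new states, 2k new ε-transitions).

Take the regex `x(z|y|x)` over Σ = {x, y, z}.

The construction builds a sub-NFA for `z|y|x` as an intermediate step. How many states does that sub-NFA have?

8

Fragment for `z|y|x`:
Each of the 3 symbol leaves contributes a 2-state fragment.
  z|y|x = 8 states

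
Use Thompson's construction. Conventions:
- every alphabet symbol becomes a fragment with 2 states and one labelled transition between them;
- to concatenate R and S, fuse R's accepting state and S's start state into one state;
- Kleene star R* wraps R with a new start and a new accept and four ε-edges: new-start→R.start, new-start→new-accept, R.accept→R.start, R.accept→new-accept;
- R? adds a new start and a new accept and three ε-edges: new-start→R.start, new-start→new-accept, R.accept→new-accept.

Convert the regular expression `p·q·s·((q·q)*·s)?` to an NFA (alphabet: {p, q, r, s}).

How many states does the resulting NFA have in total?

Per subexpression:
Each of the 6 symbol leaves contributes a 2-state fragment.
  q·q — 3 states
  (q·q)* — 5 states
  (q·q)*·s — 6 states
  ((q·q)*·s)? — 8 states
  p·q·s·((q·q)*·s)? — 11 states

11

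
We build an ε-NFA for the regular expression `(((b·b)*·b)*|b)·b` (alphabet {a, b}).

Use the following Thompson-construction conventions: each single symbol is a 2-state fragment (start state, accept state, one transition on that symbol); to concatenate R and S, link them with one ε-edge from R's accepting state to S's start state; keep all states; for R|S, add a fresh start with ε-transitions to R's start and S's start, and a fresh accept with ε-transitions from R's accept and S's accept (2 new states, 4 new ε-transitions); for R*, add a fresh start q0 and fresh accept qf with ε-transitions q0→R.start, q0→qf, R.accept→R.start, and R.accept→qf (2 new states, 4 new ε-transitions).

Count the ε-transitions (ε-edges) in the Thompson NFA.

15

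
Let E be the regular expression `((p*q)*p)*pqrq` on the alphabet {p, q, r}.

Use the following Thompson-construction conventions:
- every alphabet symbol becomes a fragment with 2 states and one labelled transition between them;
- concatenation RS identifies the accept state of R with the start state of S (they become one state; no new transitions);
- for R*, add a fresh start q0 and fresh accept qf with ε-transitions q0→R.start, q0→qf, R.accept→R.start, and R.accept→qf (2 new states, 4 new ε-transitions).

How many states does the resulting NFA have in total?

Recursing over subexpressions:
Each of the 7 symbol leaves contributes a 2-state fragment.
  p* — 4 states
  p*q — 5 states
  (p*q)* — 7 states
  (p*q)*p — 8 states
  ((p*q)*p)* — 10 states
  ((p*q)*p)*pqrq — 14 states

14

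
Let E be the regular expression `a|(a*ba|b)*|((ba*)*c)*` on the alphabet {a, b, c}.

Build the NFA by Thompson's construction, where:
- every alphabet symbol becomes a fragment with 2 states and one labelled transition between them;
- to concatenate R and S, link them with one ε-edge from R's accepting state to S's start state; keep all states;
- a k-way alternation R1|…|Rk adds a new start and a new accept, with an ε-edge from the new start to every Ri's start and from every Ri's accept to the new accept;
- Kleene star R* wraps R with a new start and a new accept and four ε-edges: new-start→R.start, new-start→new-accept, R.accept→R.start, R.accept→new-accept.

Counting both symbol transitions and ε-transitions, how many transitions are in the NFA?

Building bottom-up:
Each of the 8 symbol leaves contributes 1 transition (1 symbol, 0 ε).
  a* = 5 transitions (1 symbol, 4 ε)
  a*ba = 9 transitions (3 symbol, 6 ε)
  a*ba|b = 14 transitions (4 symbol, 10 ε)
  (a*ba|b)* = 18 transitions (4 symbol, 14 ε)
  a* = 5 transitions (1 symbol, 4 ε)
  ba* = 7 transitions (2 symbol, 5 ε)
  (ba*)* = 11 transitions (2 symbol, 9 ε)
  (ba*)*c = 13 transitions (3 symbol, 10 ε)
  ((ba*)*c)* = 17 transitions (3 symbol, 14 ε)
  a|(a*ba|b)*|((ba*)*c)* = 42 transitions (8 symbol, 34 ε)

42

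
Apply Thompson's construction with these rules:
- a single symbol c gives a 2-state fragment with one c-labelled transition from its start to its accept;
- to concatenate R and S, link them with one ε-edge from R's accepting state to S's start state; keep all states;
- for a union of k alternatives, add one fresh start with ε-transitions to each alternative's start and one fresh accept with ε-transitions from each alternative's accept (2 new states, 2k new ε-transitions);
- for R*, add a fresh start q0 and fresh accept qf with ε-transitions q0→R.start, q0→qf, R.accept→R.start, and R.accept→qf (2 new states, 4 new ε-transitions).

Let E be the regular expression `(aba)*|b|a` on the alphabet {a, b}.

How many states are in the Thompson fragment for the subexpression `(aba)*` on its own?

Fragment for `(aba)*`:
Each of the 3 symbol leaves contributes a 2-state fragment.
  aba : 6 states
  (aba)* : 8 states

8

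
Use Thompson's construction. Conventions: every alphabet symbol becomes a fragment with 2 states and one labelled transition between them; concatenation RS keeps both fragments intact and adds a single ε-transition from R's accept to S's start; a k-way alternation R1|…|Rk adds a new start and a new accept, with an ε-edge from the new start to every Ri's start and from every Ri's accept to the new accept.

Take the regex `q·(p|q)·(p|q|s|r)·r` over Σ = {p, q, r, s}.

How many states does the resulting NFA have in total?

Per subexpression:
Each of the 8 symbol leaves contributes a 2-state fragment.
  p|q = 6 states
  p|q|s|r = 10 states
  q·(p|q)·(p|q|s|r)·r = 20 states

20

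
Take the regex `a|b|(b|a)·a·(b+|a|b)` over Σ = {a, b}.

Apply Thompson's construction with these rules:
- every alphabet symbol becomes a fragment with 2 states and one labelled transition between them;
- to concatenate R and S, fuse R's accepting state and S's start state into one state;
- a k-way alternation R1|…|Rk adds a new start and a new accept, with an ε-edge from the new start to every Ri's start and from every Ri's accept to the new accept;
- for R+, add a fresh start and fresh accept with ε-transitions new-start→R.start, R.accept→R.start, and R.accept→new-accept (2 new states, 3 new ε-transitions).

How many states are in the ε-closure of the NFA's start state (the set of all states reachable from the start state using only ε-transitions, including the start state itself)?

6

Let C(F) = |ε-closure(F.start)| within fragment F, and note whether F accepts ε. Symbol fragments have C = 1 and do not accept ε. Then:
  b|a : new start ε-reaches every alternative's start; none of them accept ε, so the new accept is not reached: |closure| = 1 + 1 + 1 = 3
  b+ : |closure| = 1 + 1 = 2 (the body doesn't accept ε, so the new accept is not reached)
  b+|a|b : |closure| = 1 + 2 + 1 + 1 = 5 (the new accept is not ε-reachable since no branch accepts ε)
  (b|a)·a·(b+|a|b) : same as the first factor's closure: |closure| = 3
  a|b|(b|a)·a·(b+|a|b) : |closure| = 1 + 1 + 1 + 3 = 6 (the new accept is not ε-reachable since no branch accepts ε)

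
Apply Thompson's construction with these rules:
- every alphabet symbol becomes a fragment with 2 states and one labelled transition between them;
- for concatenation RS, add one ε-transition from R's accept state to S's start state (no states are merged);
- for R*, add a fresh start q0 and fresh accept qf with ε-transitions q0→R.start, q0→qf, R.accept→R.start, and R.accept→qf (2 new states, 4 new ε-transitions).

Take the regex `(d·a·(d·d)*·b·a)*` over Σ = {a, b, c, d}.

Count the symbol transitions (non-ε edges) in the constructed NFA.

6

Bottom-up over the parse tree:
Each of the 6 symbol leaves contributes exactly 1 symbol transition.
  d·d : 2 symbol transitions
  (d·d)* : 2 symbol transitions
  d·a·(d·d)*·b·a : 6 symbol transitions
  (d·a·(d·d)*·b·a)* : 6 symbol transitions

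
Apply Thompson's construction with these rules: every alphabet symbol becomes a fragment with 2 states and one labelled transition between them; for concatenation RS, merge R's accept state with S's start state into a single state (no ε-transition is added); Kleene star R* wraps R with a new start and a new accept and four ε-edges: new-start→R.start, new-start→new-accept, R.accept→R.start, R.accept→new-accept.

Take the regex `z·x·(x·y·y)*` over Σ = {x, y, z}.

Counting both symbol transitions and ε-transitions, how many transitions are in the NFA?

9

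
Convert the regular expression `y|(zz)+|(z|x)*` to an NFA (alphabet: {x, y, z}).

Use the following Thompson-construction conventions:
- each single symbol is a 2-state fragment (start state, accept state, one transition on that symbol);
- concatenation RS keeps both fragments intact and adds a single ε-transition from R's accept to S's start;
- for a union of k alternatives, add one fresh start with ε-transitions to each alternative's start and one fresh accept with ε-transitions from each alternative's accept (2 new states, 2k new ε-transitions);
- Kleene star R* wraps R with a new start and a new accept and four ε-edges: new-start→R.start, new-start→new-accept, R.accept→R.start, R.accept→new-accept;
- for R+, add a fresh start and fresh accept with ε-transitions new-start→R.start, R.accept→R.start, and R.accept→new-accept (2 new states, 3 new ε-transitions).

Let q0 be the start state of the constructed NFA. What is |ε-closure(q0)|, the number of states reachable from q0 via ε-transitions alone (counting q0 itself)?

10

Let C(F) = |ε-closure(F.start)| within fragment F, and note whether F accepts ε. Symbol fragments have C = 1 and do not accept ε. Then:
  zz → C equals the left operand's closure size = 1 (its accept is not ε-reachable, so the closure stops there)
  (zz)+ → C = 1 + 1 = 2 (the body doesn't accept ε, so the new accept is not reached)
  z|x → C = 1 + 1 + 1 = 3 (the new accept is not ε-reachable since no branch accepts ε)
  (z|x)* → the star's fresh start ε-reaches both the body's start and the fresh accept: C = 2 + 3 = 5
  y|(zz)+|(z|x)* → new start ε-reaches every alternative's start; at least one alternative accepts ε, so the union's new accept is reached too: C = 1 + 1 + 2 + 5 + 1 = 10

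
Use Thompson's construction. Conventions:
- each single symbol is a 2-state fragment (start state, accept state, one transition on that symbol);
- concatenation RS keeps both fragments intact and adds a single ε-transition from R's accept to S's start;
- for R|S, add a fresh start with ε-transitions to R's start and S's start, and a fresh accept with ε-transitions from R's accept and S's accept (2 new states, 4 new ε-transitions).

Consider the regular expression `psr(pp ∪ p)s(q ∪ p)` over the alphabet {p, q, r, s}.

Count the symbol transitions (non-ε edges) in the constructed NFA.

By structural recursion:
Each of the 9 symbol leaves contributes exactly 1 symbol transition.
  pp — 2 symbol transitions
  pp ∪ p — 3 symbol transitions
  q ∪ p — 2 symbol transitions
  psr(pp ∪ p)s(q ∪ p) — 9 symbol transitions

9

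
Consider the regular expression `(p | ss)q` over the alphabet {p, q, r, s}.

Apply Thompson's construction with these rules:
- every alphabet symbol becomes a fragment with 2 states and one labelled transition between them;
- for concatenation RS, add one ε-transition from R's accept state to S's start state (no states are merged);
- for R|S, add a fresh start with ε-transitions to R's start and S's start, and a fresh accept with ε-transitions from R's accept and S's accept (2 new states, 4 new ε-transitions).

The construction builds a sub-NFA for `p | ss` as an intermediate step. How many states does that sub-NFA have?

8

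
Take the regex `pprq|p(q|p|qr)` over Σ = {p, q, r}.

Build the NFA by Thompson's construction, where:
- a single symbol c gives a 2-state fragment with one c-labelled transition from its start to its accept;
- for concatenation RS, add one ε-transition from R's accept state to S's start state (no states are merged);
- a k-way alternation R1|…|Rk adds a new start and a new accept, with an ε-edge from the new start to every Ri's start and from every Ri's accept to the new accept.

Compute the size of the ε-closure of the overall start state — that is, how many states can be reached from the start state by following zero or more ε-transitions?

3

Work bottom-up. For each fragment F, track |ε-closure(F.start)| and whether F's accept lies in that closure (i.e. whether F accepts ε). A single-symbol fragment has closure size 1 and does not accept ε.
  pprq : same as the first factor's closure: C = 1
  qr : same as the first factor's closure: C = 1
  q|p|qr : C = 1 + 1 + 1 + 1 = 4 (the new accept is not ε-reachable since no branch accepts ε)
  p(q|p|qr) : same as the first factor's closure: C = 1
  pprq|p(q|p|qr) : new start ε-reaches every alternative's start; none of them accept ε, so the new accept is not reached: C = 1 + 1 + 1 = 3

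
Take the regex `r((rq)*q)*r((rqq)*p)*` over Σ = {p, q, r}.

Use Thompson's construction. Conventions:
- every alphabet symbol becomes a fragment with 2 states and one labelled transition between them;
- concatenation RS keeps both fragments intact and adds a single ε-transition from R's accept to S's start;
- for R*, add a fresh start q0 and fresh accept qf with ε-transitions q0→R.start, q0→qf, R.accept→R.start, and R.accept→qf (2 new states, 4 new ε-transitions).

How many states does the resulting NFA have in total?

26

Per subexpression:
Each of the 9 symbol leaves contributes a 2-state fragment.
  rq = 4 states
  (rq)* = 6 states
  (rq)*q = 8 states
  ((rq)*q)* = 10 states
  rqq = 6 states
  (rqq)* = 8 states
  (rqq)*p = 10 states
  ((rqq)*p)* = 12 states
  r((rq)*q)*r((rqq)*p)* = 26 states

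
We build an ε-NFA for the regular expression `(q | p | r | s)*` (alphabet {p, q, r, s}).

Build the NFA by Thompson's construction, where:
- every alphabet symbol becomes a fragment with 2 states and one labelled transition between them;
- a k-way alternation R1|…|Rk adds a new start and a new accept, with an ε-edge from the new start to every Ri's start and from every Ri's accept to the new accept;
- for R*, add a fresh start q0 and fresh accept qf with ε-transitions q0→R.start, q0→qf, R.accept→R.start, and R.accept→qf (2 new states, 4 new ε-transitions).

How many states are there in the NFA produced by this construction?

By structural recursion:
Each of the 4 symbol leaves contributes a 2-state fragment.
  q | p | r | s — 10 states
  (q | p | r | s)* — 12 states

12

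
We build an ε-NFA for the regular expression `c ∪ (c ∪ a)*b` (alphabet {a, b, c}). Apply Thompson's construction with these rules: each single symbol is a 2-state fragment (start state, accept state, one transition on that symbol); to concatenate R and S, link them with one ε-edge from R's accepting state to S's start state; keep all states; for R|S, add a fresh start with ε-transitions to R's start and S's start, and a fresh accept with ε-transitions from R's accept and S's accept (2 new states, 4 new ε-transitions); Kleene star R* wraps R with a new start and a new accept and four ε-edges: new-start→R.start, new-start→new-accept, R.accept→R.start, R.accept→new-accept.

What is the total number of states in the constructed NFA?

14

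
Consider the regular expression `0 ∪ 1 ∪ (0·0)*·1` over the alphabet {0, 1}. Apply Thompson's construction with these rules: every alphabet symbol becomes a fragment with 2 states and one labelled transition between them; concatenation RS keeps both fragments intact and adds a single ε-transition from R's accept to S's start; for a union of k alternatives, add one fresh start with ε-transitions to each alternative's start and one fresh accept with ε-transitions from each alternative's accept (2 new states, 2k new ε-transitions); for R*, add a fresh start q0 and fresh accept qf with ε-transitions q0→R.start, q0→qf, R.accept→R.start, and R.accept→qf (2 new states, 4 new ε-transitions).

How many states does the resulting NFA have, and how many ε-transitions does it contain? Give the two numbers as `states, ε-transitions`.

14, 12

By structural recursion:
Each of the 5 symbol leaves contributes 2 states and 0 ε-transitions.
  0·0 — 4 states, 1 ε-transition
  (0·0)* — 6 states, 5 ε-transitions
  (0·0)*·1 — 8 states, 6 ε-transitions
  0 ∪ 1 ∪ (0·0)*·1 — 14 states, 12 ε-transitions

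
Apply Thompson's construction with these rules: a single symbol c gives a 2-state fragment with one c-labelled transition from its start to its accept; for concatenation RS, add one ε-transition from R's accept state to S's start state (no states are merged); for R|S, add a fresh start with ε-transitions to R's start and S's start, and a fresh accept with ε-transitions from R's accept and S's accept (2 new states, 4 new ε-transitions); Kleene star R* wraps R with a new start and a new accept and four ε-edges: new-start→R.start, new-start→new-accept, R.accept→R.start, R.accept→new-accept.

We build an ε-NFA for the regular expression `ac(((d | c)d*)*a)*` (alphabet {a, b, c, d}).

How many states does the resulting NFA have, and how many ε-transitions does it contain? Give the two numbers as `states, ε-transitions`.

20, 20

Per subexpression:
Each of the 6 symbol leaves contributes 2 states and 0 ε-transitions.
  d | c — 6 states, 4 ε-transitions
  d* — 4 states, 4 ε-transitions
  (d | c)d* — 10 states, 9 ε-transitions
  ((d | c)d*)* — 12 states, 13 ε-transitions
  ((d | c)d*)*a — 14 states, 14 ε-transitions
  (((d | c)d*)*a)* — 16 states, 18 ε-transitions
  ac(((d | c)d*)*a)* — 20 states, 20 ε-transitions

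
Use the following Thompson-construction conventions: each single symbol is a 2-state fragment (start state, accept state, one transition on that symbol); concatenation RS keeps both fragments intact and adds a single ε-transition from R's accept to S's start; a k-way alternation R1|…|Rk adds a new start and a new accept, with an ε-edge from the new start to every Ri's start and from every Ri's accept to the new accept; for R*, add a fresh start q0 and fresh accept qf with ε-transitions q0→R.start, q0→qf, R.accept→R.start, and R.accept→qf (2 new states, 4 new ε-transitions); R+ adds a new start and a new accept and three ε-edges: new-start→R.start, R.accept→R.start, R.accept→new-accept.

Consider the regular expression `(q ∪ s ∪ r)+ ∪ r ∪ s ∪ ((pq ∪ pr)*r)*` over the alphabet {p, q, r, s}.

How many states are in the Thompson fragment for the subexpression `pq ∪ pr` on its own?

Fragment for `pq ∪ pr`:
Each of the 4 symbol leaves contributes a 2-state fragment.
  pq : 4 states
  pr : 4 states
  pq ∪ pr : 10 states

10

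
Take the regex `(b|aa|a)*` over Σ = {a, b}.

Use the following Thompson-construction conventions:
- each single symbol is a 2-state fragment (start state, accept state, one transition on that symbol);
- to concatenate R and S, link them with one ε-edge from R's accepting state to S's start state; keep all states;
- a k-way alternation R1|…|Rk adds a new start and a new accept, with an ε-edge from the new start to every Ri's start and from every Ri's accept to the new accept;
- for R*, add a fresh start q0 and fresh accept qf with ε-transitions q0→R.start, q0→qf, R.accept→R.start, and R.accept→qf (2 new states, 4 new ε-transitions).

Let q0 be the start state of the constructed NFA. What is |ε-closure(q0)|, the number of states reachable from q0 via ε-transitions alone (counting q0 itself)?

6

Compute the ε-closure size of each fragment's start state recursively; a symbol fragment's start has no outgoing ε-edge, so its closure is just itself (size 1).
  aa — |closure| equals the left operand's closure size = 1 (its accept is not ε-reachable, so the closure stops there)
  b|aa|a — |closure| = 1 + 1 + 1 + 1 = 4 (the new accept is not ε-reachable since no branch accepts ε)
  (b|aa|a)* — new start has ε-edges to the inner start and to the new accept, so |closure| = 2 + 4 = 6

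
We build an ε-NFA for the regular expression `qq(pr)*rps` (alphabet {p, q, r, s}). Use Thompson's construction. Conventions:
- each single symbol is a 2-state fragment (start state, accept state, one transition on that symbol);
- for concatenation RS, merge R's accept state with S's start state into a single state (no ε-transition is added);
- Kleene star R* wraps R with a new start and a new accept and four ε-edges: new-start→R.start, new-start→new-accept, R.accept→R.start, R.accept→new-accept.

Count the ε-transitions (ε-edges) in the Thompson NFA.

4

Building bottom-up:
Each of the 7 symbol leaves contributes 0 ε-transitions.
  pr : 0 ε-transitions
  (pr)* : 4 ε-transitions
  qq(pr)*rps : 4 ε-transitions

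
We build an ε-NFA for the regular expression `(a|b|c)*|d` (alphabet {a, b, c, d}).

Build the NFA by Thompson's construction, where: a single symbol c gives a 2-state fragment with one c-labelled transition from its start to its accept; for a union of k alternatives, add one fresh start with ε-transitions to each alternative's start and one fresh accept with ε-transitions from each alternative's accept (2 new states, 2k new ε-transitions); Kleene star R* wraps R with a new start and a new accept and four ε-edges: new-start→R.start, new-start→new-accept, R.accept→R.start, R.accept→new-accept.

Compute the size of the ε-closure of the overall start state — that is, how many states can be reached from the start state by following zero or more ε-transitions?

9

Compute the ε-closure size of each fragment's start state recursively; a symbol fragment's start has no outgoing ε-edge, so its closure is just itself (size 1).
  a|b|c — |closure| = 1 + 1 + 1 + 1 = 4 (the new accept is not ε-reachable since no branch accepts ε)
  (a|b|c)* — new start has ε-edges to the inner start and to the new accept, so |closure| = 2 + 4 = 6
  (a|b|c)*|d — new start ε-reaches every alternative's start; at least one alternative accepts ε, so the union's new accept is reached too: |closure| = 1 + 6 + 1 + 1 = 9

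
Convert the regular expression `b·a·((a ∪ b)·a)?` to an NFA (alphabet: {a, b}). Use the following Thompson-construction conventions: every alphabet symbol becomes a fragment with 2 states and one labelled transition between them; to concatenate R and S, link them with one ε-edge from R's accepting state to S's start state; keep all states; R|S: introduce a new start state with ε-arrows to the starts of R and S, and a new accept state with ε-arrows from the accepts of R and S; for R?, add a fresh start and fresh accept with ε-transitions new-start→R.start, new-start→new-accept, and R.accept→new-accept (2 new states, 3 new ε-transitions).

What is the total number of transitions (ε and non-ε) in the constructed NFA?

Building bottom-up:
Each of the 5 symbol leaves contributes 1 transition (1 symbol, 0 ε).
  a ∪ b → 6 transitions (2 symbol, 4 ε)
  (a ∪ b)·a → 8 transitions (3 symbol, 5 ε)
  ((a ∪ b)·a)? → 11 transitions (3 symbol, 8 ε)
  b·a·((a ∪ b)·a)? → 15 transitions (5 symbol, 10 ε)

15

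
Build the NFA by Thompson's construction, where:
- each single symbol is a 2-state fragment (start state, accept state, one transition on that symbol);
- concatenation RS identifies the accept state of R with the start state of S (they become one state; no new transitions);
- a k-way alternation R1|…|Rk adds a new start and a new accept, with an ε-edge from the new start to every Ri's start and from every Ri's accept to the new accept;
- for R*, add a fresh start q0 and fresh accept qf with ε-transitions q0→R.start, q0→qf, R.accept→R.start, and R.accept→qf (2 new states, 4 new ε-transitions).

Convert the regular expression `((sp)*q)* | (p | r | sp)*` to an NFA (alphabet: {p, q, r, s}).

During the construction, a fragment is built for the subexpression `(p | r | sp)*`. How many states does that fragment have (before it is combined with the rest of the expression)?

Fragment for `(p | r | sp)*`:
Each of the 4 symbol leaves contributes a 2-state fragment.
  sp — 3 states
  p | r | sp — 9 states
  (p | r | sp)* — 11 states

11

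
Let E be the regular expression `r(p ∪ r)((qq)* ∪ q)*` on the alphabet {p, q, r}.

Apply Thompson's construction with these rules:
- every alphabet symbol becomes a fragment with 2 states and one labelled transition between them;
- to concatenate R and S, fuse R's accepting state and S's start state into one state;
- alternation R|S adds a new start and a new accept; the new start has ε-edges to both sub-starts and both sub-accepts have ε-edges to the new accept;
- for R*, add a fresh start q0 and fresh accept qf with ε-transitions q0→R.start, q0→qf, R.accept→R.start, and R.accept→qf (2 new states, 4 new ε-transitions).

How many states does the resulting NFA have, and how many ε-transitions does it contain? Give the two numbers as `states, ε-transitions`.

17, 16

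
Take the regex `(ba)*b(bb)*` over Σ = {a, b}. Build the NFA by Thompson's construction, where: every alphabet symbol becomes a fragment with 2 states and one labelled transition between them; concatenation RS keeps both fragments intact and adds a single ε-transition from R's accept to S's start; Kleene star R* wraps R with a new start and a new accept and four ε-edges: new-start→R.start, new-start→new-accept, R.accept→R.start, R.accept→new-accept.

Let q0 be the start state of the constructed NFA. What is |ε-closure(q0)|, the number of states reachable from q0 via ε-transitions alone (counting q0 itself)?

Let C(F) = |ε-closure(F.start)| within fragment F, and note whether F accepts ε. Symbol fragments have C = 1 and do not accept ε. Then:
  ba : same as the first factor's closure: |ε-closure| = 1
  (ba)* : the star's fresh start ε-reaches both the body's start and the fresh accept: |ε-closure| = 2 + 1 = 3
  bb : same as the first factor's closure: |ε-closure| = 1
  (bb)* : |ε-closure| = 1 (new start) + 1 (body) + 1 (new accept) = 3
  (ba)*b(bb)* : the left operand accepts ε, so the closure extends into the next operand (via the concat ε-link); |ε-closure| = 3 + 1 = 4

4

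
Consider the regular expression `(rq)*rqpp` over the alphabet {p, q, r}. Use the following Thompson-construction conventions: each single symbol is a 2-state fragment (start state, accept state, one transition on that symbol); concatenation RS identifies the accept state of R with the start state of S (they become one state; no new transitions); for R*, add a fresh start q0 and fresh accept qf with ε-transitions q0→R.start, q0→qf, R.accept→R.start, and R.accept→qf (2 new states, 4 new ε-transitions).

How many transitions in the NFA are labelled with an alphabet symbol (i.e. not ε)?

By structural recursion:
Each of the 6 symbol leaves contributes exactly 1 symbol transition.
  rq : 2 symbol transitions
  (rq)* : 2 symbol transitions
  (rq)*rqpp : 6 symbol transitions

6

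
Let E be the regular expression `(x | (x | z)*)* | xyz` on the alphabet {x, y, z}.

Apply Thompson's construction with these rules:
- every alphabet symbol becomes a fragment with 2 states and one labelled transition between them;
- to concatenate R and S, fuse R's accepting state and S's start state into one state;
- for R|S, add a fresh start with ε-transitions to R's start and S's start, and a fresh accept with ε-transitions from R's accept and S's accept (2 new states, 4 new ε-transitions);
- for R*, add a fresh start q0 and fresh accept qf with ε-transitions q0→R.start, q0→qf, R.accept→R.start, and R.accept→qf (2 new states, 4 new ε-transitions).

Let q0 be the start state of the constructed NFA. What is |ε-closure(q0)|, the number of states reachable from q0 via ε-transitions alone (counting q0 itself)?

Work bottom-up. For each fragment F, track |ε-closure(F.start)| and whether F's accept lies in that closure (i.e. whether F accepts ε). A single-symbol fragment has closure size 1 and does not accept ε.
  x | z — new start ε-reaches every alternative's start; none of them accept ε, so the new accept is not reached: |closure| = 1 + 1 + 1 = 3
  (x | z)* — |closure| = 1 (new start) + 3 (body) + 1 (new accept) = 5
  x | (x | z)* — new start ε-reaches every alternative's start; at least one alternative accepts ε, so the union's new accept is reached too: |closure| = 1 + 1 + 5 + 1 = 8
  (x | (x | z)*)* — the star's fresh start ε-reaches both the body's start and the fresh accept: |closure| = 2 + 8 = 10
  xyz — same as the first factor's closure: |closure| = 1
  (x | (x | z)*)* | xyz — new start ε-reaches every alternative's start; at least one alternative accepts ε, so the union's new accept is reached too: |closure| = 1 + 10 + 1 + 1 = 13

13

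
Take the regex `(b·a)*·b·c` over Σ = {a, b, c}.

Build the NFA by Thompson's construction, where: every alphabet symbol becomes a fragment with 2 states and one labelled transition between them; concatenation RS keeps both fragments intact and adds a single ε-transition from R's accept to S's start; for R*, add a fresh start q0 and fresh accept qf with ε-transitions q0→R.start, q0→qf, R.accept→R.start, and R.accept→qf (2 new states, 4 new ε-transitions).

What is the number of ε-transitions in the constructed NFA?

By structural recursion:
Each of the 4 symbol leaves contributes 0 ε-transitions.
  b·a = 1 ε-transition
  (b·a)* = 5 ε-transitions
  (b·a)*·b·c = 7 ε-transitions

7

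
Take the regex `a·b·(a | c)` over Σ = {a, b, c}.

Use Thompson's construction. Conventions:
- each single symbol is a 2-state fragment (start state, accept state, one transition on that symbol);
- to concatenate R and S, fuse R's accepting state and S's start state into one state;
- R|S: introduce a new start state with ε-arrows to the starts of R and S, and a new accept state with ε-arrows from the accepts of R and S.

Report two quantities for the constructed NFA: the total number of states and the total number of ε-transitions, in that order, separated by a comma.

8, 4

Per subexpression:
Each of the 4 symbol leaves contributes 2 states and 0 ε-transitions.
  a | c : 6 states, 4 ε-transitions
  a·b·(a | c) : 8 states, 4 ε-transitions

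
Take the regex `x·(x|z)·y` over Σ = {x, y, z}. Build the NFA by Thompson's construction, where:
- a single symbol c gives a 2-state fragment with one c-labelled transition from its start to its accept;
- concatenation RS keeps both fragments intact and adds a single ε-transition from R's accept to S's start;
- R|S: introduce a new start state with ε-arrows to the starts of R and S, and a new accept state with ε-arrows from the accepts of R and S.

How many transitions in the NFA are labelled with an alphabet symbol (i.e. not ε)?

4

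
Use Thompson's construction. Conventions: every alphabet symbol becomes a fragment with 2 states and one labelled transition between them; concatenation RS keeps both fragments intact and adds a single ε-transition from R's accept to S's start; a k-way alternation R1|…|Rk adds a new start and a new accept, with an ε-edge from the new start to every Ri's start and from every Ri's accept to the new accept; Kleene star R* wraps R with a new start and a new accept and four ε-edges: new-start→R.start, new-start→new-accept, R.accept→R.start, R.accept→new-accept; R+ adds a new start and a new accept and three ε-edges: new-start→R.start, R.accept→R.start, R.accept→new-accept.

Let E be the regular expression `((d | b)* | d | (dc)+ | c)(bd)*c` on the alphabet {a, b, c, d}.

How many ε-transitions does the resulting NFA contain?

By structural recursion:
Each of the 9 symbol leaves contributes 0 ε-transitions.
  d | b → 4 ε-transitions
  (d | b)* → 8 ε-transitions
  dc → 1 ε-transition
  (dc)+ → 4 ε-transitions
  (d | b)* | d | (dc)+ | c → 20 ε-transitions
  bd → 1 ε-transition
  (bd)* → 5 ε-transitions
  ((d | b)* | d | (dc)+ | c)(bd)*c → 27 ε-transitions

27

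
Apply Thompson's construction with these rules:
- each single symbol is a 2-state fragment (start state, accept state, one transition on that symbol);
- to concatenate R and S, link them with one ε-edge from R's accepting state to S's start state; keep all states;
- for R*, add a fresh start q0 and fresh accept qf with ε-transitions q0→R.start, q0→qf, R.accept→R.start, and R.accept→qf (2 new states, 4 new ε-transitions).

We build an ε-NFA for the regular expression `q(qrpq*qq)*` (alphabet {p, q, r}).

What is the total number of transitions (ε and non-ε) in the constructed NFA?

21

Building bottom-up:
Each of the 7 symbol leaves contributes 1 transition (1 symbol, 0 ε).
  q* → 5 transitions (1 symbol, 4 ε)
  qrpq*qq → 15 transitions (6 symbol, 9 ε)
  (qrpq*qq)* → 19 transitions (6 symbol, 13 ε)
  q(qrpq*qq)* → 21 transitions (7 symbol, 14 ε)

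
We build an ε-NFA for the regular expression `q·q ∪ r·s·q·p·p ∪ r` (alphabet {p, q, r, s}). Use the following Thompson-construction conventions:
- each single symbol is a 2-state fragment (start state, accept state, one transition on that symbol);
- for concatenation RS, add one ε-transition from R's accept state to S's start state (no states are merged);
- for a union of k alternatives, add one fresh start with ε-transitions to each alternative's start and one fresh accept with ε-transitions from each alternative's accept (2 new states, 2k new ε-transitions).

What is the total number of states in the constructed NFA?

Building bottom-up:
Each of the 8 symbol leaves contributes a 2-state fragment.
  q·q → 4 states
  r·s·q·p·p → 10 states
  q·q ∪ r·s·q·p·p ∪ r → 18 states

18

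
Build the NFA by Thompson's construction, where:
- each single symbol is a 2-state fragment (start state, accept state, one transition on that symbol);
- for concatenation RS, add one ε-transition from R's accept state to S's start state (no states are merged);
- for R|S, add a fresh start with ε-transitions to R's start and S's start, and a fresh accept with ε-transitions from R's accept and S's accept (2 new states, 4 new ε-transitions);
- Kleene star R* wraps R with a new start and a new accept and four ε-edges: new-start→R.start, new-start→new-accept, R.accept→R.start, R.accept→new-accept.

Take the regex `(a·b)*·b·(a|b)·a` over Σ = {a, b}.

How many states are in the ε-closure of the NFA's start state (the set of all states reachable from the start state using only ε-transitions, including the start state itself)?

Work bottom-up. For each fragment F, track |ε-closure(F.start)| and whether F's accept lies in that closure (i.e. whether F accepts ε). A single-symbol fragment has closure size 1 and does not accept ε.
  a·b — same as the first factor's closure: C = 1
  (a·b)* — C = 1 (new start) + 1 (body) + 1 (new accept) = 3
  a|b — new start ε-reaches every alternative's start; none of them accept ε, so the new accept is not reached: C = 1 + 1 + 1 = 3
  (a·b)*·b·(a|b)·a — C = 3 + 1 = 4 (closure spills across the concat boundary because the left factor accepts ε)

4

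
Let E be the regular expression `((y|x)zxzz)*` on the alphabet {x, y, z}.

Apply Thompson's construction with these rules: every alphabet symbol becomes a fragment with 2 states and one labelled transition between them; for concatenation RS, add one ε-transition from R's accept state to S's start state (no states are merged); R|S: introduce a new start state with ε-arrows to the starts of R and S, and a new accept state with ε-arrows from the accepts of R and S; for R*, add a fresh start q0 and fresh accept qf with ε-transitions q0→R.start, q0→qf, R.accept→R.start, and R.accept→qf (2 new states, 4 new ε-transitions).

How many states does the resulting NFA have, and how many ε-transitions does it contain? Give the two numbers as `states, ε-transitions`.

Recursing over subexpressions:
Each of the 6 symbol leaves contributes 2 states and 0 ε-transitions.
  y|x = 6 states, 4 ε-transitions
  (y|x)zxzz = 14 states, 8 ε-transitions
  ((y|x)zxzz)* = 16 states, 12 ε-transitions

16, 12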